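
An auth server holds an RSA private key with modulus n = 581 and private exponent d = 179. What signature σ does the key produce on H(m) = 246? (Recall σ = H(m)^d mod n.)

(H(m))^2 ≡ 246^2 = 60516 ≡ 92
(H(m))^4 ≡ 92^2 = 8464 ≡ 330
(H(m))^8 ≡ 330^2 = 108900 ≡ 253
(H(m))^16 ≡ 253^2 = 64009 ≡ 99
(H(m))^32 ≡ 99^2 = 9801 ≡ 505
(H(m))^64 ≡ 505^2 = 255025 ≡ 547
(H(m))^128 ≡ 547^2 = 299209 ≡ 575
179 = 128 + 32 + 16 + 2 + 1, so (H(m))^179 ≡ 575·505·99·92·246 ≡ 50 (mod 581)

50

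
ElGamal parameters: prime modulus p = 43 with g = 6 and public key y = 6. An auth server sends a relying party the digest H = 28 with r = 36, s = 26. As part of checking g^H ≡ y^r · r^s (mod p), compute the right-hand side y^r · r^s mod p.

6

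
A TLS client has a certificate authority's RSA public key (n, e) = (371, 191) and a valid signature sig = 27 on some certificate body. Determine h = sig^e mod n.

321

sig^2 ≡ 27^2 = 729 ≡ 358
sig^4 ≡ 358^2 = 128164 ≡ 169
sig^8 ≡ 169^2 = 28561 ≡ 365
sig^16 ≡ 365^2 = 133225 ≡ 36
sig^32 ≡ 36^2 = 1296 ≡ 183
sig^64 ≡ 183^2 = 33489 ≡ 99
sig^128 ≡ 99^2 = 9801 ≡ 155
191 = 128 + 32 + 16 + 8 + 4 + 2 + 1, so sig^191 ≡ 155·183·36·365·169·358·27 ≡ 321 (mod 371)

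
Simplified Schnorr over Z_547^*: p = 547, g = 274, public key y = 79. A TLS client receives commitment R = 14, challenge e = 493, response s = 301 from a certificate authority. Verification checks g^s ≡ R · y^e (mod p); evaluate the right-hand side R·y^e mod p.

79^2 = 6241 ≡ 224
79^4 ≡ 224^2 = 50176 ≡ 399
79^8 ≡ 399^2 = 159201 ≡ 24
79^16 ≡ 24^2 = 576 ≡ 29
79^32 ≡ 29^2 = 841 ≡ 294
79^64 ≡ 294^2 = 86436 ≡ 10
79^128 ≡ 10^2 = 100
79^256 ≡ 100^2 = 10000 ≡ 154
493 = 256 + 128 + 64 + 32 + 8 + 4 + 1, so 79^493 ≡ 154·100·10·294·24·399·79 ≡ 242 (mod 547)
R · y^e ≡ 14·242 = 3388 ≡ 106 (mod 547)

106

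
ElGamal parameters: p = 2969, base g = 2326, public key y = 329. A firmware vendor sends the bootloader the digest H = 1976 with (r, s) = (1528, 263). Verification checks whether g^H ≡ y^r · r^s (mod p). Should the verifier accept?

reject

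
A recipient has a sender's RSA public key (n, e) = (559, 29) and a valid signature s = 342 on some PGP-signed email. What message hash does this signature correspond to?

Squares mod 559: s^1≡342, s^2≡133, s^4≡360, s^8≡471, s^16≡477
29 = 16 + 8 + 4 + 1, so s^29 ≡ 477·471·360·342 ≡ 127 (mod 559)

127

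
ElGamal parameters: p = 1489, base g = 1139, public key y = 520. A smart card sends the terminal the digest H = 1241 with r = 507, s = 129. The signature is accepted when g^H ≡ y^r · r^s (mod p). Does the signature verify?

Left side g^H mod p:
Squares mod 1489: 1139^1≡1139, 1139^2≡402, 1139^4≡792, 1139^8≡395, 1139^16≡1169, 1139^32≡1148, 1139^64≡139, 1139^128≡1453, 1139^256≡1296, 1139^512≡24, 1139^1024≡576
1241 = 1024 + 128 + 64 + 16 + 8 + 1, so 1139^1241 ≡ 576·1453·139·1169·395·1139 ≡ 346 (mod 1489)
Right side y^r · r^s mod p:
Squares mod 1489: 520^1≡520, 520^2≡891, 520^4≡244, 520^8≡1465, 520^16≡576, 520^32≡1218, 520^64≡480, 520^128≡1094, 520^256≡1169
507 = 256 + 128 + 64 + 32 + 16 + 8 + 2 + 1, so 520^507 ≡ 1169·1094·480·1218·576·1465·891·520 ≡ 136 (mod 1489)
Squares mod 1489: 507^1≡507, 507^2≡941, 507^4≡1015, 507^8≡1326, 507^16≡1256, 507^32≡685, 507^64≡190, 507^128≡364
129 = 128 + 1, so 507^129 ≡ 364·507 ≡ 1401 (mod 1489)
136·1401 = 190536 ≡ 1433 (mod 1489)
346 ≠ 1433, so verification fails.

does not verify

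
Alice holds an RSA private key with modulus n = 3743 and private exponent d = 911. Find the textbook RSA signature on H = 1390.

H^2 ≡ 1390^2 = 1932100 ≡ 712
H^4 ≡ 712^2 = 506944 ≡ 1639
H^8 ≡ 1639^2 = 2686321 ≡ 2590
H^16 ≡ 2590^2 = 6708100 ≡ 644
H^32 ≡ 644^2 = 414736 ≡ 3006
H^64 ≡ 3006^2 = 9036036 ≡ 434
H^128 ≡ 434^2 = 188356 ≡ 1206
H^256 ≡ 1206^2 = 1454436 ≡ 2152
H^512 ≡ 2152^2 = 4631104 ≡ 1013
911 = 512 + 256 + 128 + 8 + 4 + 2 + 1, so H^911 ≡ 1013·2152·1206·2590·1639·712·1390 ≡ 2993 (mod 3743)

2993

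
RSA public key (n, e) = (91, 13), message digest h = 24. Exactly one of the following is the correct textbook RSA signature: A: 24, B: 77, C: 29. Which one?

A

Candidate A: Squares mod 91: 24^1≡24, 24^2≡30, 24^4≡81, 24^8≡9; 13 = 8 + 4 + 1, so 24^13 ≡ 9·81·24 ≡ 24 (mod 91)
  → matches h = 24
Candidate B: Squares mod 91: 77^1≡77, 77^2≡14, 77^4≡14, 77^8≡14; 13 = 8 + 4 + 1, so 77^13 ≡ 14·14·77 ≡ 77 (mod 91)
Candidate C: Squares mod 91: 29^1≡29, 29^2≡22, 29^4≡29, 29^8≡22; 13 = 8 + 4 + 1, so 29^13 ≡ 22·29·29 ≡ 29 (mod 91)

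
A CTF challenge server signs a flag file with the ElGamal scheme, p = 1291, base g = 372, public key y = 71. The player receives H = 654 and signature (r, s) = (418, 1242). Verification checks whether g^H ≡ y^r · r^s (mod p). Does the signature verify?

verifies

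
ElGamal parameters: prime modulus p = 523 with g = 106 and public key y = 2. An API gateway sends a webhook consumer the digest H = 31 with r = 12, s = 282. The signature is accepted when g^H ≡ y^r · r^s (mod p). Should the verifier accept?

reject

Left side g^H mod p:
Squares mod 523: 106^1≡106, 106^2≡253, 106^4≡203, 106^8≡415, 106^16≡158
31 = 16 + 8 + 4 + 2 + 1, so 106^31 ≡ 158·415·203·253·106 ≡ 423 (mod 523)
Right side y^r · r^s mod p:
Squares mod 523: 2^1≡2, 2^2≡4, 2^4≡16, 2^8≡256
12 = 8 + 4, so 2^12 ≡ 256·16 ≡ 435 (mod 523)
Squares mod 523: 12^1≡12, 12^2≡144, 12^4≡339, 12^8≡384, 12^16≡493, 12^32≡377, 12^64≡396, 12^128≡439, 12^256≡257
282 = 256 + 16 + 8 + 2, so 12^282 ≡ 257·493·384·144 ≡ 181 (mod 523)
435·181 = 78735 ≡ 285 (mod 523)
423 ≠ 285, so verification fails.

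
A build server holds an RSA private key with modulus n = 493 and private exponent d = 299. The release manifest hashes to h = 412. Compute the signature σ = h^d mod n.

h^2 ≡ 412^2 = 169744 ≡ 152
h^4 ≡ 152^2 = 23104 ≡ 426
h^8 ≡ 426^2 = 181476 ≡ 52
h^16 ≡ 52^2 = 2704 ≡ 239
h^32 ≡ 239^2 = 57121 ≡ 426
h^64 ≡ 426^2 = 181476 ≡ 52
h^128 ≡ 52^2 = 2704 ≡ 239
h^256 ≡ 239^2 = 57121 ≡ 426
299 = 256 + 32 + 8 + 2 + 1, so h^299 ≡ 426·426·52·152·412 ≡ 149 (mod 493)

149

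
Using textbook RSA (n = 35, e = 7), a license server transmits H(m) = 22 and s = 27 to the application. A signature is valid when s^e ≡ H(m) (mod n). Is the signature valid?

Squares mod 35: s^1≡27, s^2≡29, s^4≡1
7 = 4 + 2 + 1, so s^7 ≡ 1·29·27 ≡ 13 (mod 35)
s^7 mod 35 = 13, but H(m) = 22.

invalid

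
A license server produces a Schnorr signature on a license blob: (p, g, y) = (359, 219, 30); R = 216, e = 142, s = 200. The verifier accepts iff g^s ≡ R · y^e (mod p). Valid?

g^s mod p:
Squares mod 359: 219^1≡219, 219^2≡214, 219^4≡203, 219^8≡283, 219^16≡32, 219^32≡306, 219^64≡296, 219^128≡20
200 = 128 + 64 + 8, so 219^200 ≡ 20·296·283 ≡ 266 (mod 359)
R · y^e mod p:
Squares mod 359: 30^1≡30, 30^2≡182, 30^4≡96, 30^8≡241, 30^16≡282, 30^32≡185, 30^64≡120, 30^128≡40
142 = 128 + 8 + 4 + 2, so 30^142 ≡ 40·241·96·182 ≡ 204 (mod 359)
216·204 = 44064 ≡ 266 (mod 359)
266 ≡ 266 (mod 359); signature holds.

yes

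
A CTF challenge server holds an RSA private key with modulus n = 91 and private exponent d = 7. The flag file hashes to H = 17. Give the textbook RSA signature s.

17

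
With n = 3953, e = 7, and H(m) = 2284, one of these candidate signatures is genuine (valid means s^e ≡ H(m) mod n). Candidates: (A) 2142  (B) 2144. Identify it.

A

Candidate A: 2142^2 = 4588164 ≡ 2684; 2142^4 ≡ 2684^2 = 7203856 ≡ 1490; 7 = 4 + 2 + 1, so 2142^7 ≡ 1490·2684·2142 ≡ 2284 (mod 3953)
  → matches H(m) = 2284
Candidate B: 2144^2 = 4596736 ≡ 3350; 2144^4 ≡ 3350^2 = 11222500 ≡ 3886; 7 = 4 + 2 + 1, so 2144^7 ≡ 3886·3350·2144 ≡ 1608 (mod 3953)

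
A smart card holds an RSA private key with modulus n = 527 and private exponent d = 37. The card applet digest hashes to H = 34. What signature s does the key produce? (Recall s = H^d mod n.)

H^2 ≡ 34^2 = 1156 ≡ 102
H^4 ≡ 102^2 = 10404 ≡ 391
H^8 ≡ 391^2 = 152881 ≡ 51
H^16 ≡ 51^2 = 2601 ≡ 493
H^32 ≡ 493^2 = 243049 ≡ 102
37 = 32 + 4 + 1, so H^37 ≡ 102·391·34 ≡ 17 (mod 527)

17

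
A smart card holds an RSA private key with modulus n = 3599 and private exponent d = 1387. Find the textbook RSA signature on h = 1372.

2145

Squares mod 3599: h^1≡1372, h^2≡107, h^4≡652, h^8≡422, h^16≡1733, h^32≡1723, h^64≡3153, h^128≡971, h^256≡3502, h^512≡2211, h^1024≡1079
1387 = 1024 + 256 + 64 + 32 + 8 + 2 + 1, so h^1387 ≡ 1079·3502·3153·1723·422·107·1372 ≡ 2145 (mod 3599)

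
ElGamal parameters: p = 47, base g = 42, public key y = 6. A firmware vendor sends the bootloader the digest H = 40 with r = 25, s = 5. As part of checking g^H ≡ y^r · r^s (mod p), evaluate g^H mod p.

9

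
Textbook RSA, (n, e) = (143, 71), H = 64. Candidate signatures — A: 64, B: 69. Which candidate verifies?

A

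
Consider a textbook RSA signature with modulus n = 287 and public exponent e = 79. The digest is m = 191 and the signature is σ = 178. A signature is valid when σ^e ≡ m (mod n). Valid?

Squares mod 287: σ^1≡178, σ^2≡114, σ^4≡81, σ^8≡247, σ^16≡165, σ^32≡247, σ^64≡165
79 = 64 + 8 + 4 + 2 + 1, so σ^79 ≡ 165·247·81·114·178 ≡ 3 (mod 287)
3 ≠ 191, so verification fails.

no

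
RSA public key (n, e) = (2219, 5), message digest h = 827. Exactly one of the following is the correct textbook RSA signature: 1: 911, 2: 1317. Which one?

1

Candidate 1: Squares mod 2219: 911^1≡911, 911^2≡15, 911^4≡225; 5 = 4 + 1, so 911^5 ≡ 225·911 ≡ 827 (mod 2219)
  → matches h = 827
Candidate 2: Squares mod 2219: 1317^1≡1317, 1317^2≡1450, 1317^4≡1107; 5 = 4 + 1, so 1317^5 ≡ 1107·1317 ≡ 36 (mod 2219)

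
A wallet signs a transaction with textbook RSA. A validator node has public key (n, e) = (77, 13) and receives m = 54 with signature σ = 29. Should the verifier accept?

Squares mod 77: σ^1≡29, σ^2≡71, σ^4≡36, σ^8≡64
13 = 8 + 4 + 1, so σ^13 ≡ 64·36·29 ≡ 57 (mod 77)
σ^13 mod 77 = 57, but m = 54.

reject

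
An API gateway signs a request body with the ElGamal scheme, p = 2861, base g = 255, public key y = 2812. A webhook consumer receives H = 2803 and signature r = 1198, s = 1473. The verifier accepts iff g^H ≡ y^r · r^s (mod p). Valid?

yes

Left side g^H mod p:
255^2 = 65025 ≡ 2083
255^4 ≡ 2083^2 = 4338889 ≡ 1613
255^8 ≡ 1613^2 = 2601769 ≡ 1120
255^16 ≡ 1120^2 = 1254400 ≡ 1282
255^32 ≡ 1282^2 = 1643524 ≡ 1310
255^64 ≡ 1310^2 = 1716100 ≡ 2361
255^128 ≡ 2361^2 = 5574321 ≡ 1093
255^256 ≡ 1093^2 = 1194649 ≡ 1612
255^512 ≡ 1612^2 = 2598544 ≡ 756
255^1024 ≡ 756^2 = 571536 ≡ 2197
255^2048 ≡ 2197^2 = 4826809 ≡ 302
2803 = 2048 + 512 + 128 + 64 + 32 + 16 + 2 + 1, so 255^2803 ≡ 302·756·1093·2361·1310·1282·2083·255 ≡ 2747 (mod 2861)
Right side y^r · r^s mod p:
2812^2 = 7907344 ≡ 2401
2812^4 ≡ 2401^2 = 5764801 ≡ 2747
2812^8 ≡ 2747^2 = 7546009 ≡ 1552
2812^16 ≡ 1552^2 = 2408704 ≡ 2603
2812^32 ≡ 2603^2 = 6775609 ≡ 761
2812^64 ≡ 761^2 = 579121 ≡ 1199
2812^128 ≡ 1199^2 = 1437601 ≡ 1379
2812^256 ≡ 1379^2 = 1901641 ≡ 1937
2812^512 ≡ 1937^2 = 3751969 ≡ 1198
2812^1024 ≡ 1198^2 = 1435204 ≡ 1843
1198 = 1024 + 128 + 32 + 8 + 4 + 2, so 2812^1198 ≡ 1843·1379·761·1552·2747·2401 ≡ 1065 (mod 2861)
1198^2 = 1435204 ≡ 1843
1198^4 ≡ 1843^2 = 3396649 ≡ 642
1198^8 ≡ 642^2 = 412164 ≡ 180
1198^16 ≡ 180^2 = 32400 ≡ 929
1198^32 ≡ 929^2 = 863041 ≡ 1880
1198^64 ≡ 1880^2 = 3534400 ≡ 1065
1198^128 ≡ 1065^2 = 1134225 ≡ 1269
1198^256 ≡ 1269^2 = 1610361 ≡ 2479
1198^512 ≡ 2479^2 = 6145441 ≡ 13
1198^1024 ≡ 13^2 = 169
1473 = 1024 + 256 + 128 + 64 + 1, so 1198^1473 ≡ 169·2479·1269·1065·1198 ≡ 2603 (mod 2861)
1065·2603 = 2772195 ≡ 2747 (mod 2861)
2747 ≡ 2747 (mod 2861), so the signature is genuine.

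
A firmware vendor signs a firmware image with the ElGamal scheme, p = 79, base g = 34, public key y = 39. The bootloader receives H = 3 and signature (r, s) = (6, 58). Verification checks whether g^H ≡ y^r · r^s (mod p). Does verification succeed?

Left side g^H mod p:
34^2 = 1156 ≡ 50
3 = 2 + 1, so 34^3 ≡ 50·34 ≡ 41 (mod 79)
Right side y^r · r^s mod p:
39^2 = 1521 ≡ 20
39^4 ≡ 20^2 = 400 ≡ 5
6 = 4 + 2, so 39^6 ≡ 5·20 ≡ 21 (mod 79)
6^2 = 36
6^4 ≡ 36^2 = 1296 ≡ 32
6^8 ≡ 32^2 = 1024 ≡ 76
6^16 ≡ 76^2 = 5776 ≡ 9
6^32 ≡ 9^2 = 81 ≡ 2
58 = 32 + 16 + 8 + 2, so 6^58 ≡ 2·9·76·36 ≡ 31 (mod 79)
21·31 = 651 ≡ 19 (mod 79)
41 ≠ 19, so verification fails.

fails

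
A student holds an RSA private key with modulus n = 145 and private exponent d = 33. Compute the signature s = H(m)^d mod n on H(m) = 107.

82

(H(m))^2 ≡ 107^2 = 11449 ≡ 139
(H(m))^4 ≡ 139^2 = 19321 ≡ 36
(H(m))^8 ≡ 36^2 = 1296 ≡ 136
(H(m))^16 ≡ 136^2 = 18496 ≡ 81
(H(m))^32 ≡ 81^2 = 6561 ≡ 36
33 = 32 + 1, so (H(m))^33 ≡ 36·107 ≡ 82 (mod 145)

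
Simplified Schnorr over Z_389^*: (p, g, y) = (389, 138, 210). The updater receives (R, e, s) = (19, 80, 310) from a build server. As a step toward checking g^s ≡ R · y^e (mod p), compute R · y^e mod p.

Squares mod 389: 210^1≡210, 210^2≡143, 210^4≡221, 210^8≡216, 210^16≡365, 210^32≡187, 210^64≡348
80 = 64 + 16, so 210^80 ≡ 348·365 ≡ 206 (mod 389)
R · y^e ≡ 19·206 = 3914 ≡ 24 (mod 389)

24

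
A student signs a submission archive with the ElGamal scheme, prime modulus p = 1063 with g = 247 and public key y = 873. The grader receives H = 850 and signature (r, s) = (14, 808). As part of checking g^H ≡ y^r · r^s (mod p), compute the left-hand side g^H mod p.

903

247^2 = 61009 ≡ 418
247^4 ≡ 418^2 = 174724 ≡ 392
247^8 ≡ 392^2 = 153664 ≡ 592
247^16 ≡ 592^2 = 350464 ≡ 737
247^32 ≡ 737^2 = 543169 ≡ 1039
247^64 ≡ 1039^2 = 1079521 ≡ 576
247^128 ≡ 576^2 = 331776 ≡ 120
247^256 ≡ 120^2 = 14400 ≡ 581
247^512 ≡ 581^2 = 337561 ≡ 590
850 = 512 + 256 + 64 + 16 + 2, so 247^850 ≡ 590·581·576·737·418 ≡ 903 (mod 1063)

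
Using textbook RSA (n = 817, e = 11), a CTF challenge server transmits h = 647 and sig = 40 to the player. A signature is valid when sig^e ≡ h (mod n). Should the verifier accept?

Squares mod 817: sig^1≡40, sig^2≡783, sig^4≡339, sig^8≡541
11 = 8 + 2 + 1, so sig^11 ≡ 541·783·40 ≡ 357 (mod 817)
357 ≠ 647, so verification fails.

reject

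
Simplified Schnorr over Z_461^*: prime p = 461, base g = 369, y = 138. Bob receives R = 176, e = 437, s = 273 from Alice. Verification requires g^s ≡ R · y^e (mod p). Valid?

no

g^s mod p:
369^2 = 136161 ≡ 166
369^4 ≡ 166^2 = 27556 ≡ 357
369^8 ≡ 357^2 = 127449 ≡ 213
369^16 ≡ 213^2 = 45369 ≡ 191
369^32 ≡ 191^2 = 36481 ≡ 62
369^64 ≡ 62^2 = 3844 ≡ 156
369^128 ≡ 156^2 = 24336 ≡ 364
369^256 ≡ 364^2 = 132496 ≡ 189
273 = 256 + 16 + 1, so 369^273 ≡ 189·191·369 ≡ 397 (mod 461)
R · y^e mod p:
138^2 = 19044 ≡ 143
138^4 ≡ 143^2 = 20449 ≡ 165
138^8 ≡ 165^2 = 27225 ≡ 26
138^16 ≡ 26^2 = 676 ≡ 215
138^32 ≡ 215^2 = 46225 ≡ 125
138^64 ≡ 125^2 = 15625 ≡ 412
138^128 ≡ 412^2 = 169744 ≡ 96
138^256 ≡ 96^2 = 9216 ≡ 457
437 = 256 + 128 + 32 + 16 + 4 + 1, so 138^437 ≡ 457·96·125·215·165·138 ≡ 368 (mod 461)
176·368 = 64768 ≡ 228 (mod 461)
397 ≠ 228; the check fails.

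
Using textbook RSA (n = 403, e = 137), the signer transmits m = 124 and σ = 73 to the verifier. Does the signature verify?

Squares mod 403: σ^1≡73, σ^2≡90, σ^4≡40, σ^8≡391, σ^16≡144, σ^32≡183, σ^64≡40, σ^128≡391
137 = 128 + 8 + 1, so σ^137 ≡ 391·391·73 ≡ 34 (mod 403)
34 ≠ 124, so verification fails.

does not verify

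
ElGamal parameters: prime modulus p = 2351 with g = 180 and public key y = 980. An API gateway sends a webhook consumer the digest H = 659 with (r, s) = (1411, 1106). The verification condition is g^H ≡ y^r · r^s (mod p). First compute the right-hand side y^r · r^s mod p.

1953

Squares mod 2351: 980^1≡980, 980^2≡1192, 980^4≡860, 980^8≡1386, 980^16≡229, 980^32≡719, 980^64≡2092, 980^128≡1253, 980^256≡1892, 980^512≡1442, 980^1024≡1080
1411 = 1024 + 256 + 128 + 2 + 1, so 980^1411 ≡ 1080·1892·1253·1192·980 ≡ 809 (mod 2351)
Squares mod 2351: 1411^1≡1411, 1411^2≡1975, 1411^4≡316, 1411^8≡1114, 1411^16≡2019, 1411^32≡2078, 1411^64≡1648, 1411^128≡499, 1411^256≡2146, 1411^512≡2058, 1411^1024≡1213
1106 = 1024 + 64 + 16 + 2, so 1411^1106 ≡ 1213·1648·2019·1975 ≡ 1531 (mod 2351)
y^r · r^s ≡ 809·1531 = 1238579 ≡ 1953 (mod 2351)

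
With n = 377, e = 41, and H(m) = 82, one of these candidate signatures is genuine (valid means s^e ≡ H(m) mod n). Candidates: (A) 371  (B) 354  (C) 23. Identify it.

C

Candidate A: Squares mod 377: 371^1≡371, 371^2≡36, 371^4≡165, 371^8≡81, 371^16≡152, 371^32≡107; 41 = 32 + 8 + 1, so 371^41 ≡ 107·81·371 ≡ 24 (mod 377)
Candidate B: Squares mod 377: 354^1≡354, 354^2≡152, 354^4≡107, 354^8≡139, 354^16≡94, 354^32≡165; 41 = 32 + 8 + 1, so 354^41 ≡ 165·139·354 ≡ 295 (mod 377)
Candidate C: Squares mod 377: 23^1≡23, 23^2≡152, 23^4≡107, 23^8≡139, 23^16≡94, 23^32≡165; 41 = 32 + 8 + 1, so 23^41 ≡ 165·139·23 ≡ 82 (mod 377)
  → matches H(m) = 82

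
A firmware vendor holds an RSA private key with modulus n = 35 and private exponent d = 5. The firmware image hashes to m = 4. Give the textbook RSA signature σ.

Squares mod 35: m^1≡4, m^2≡16, m^4≡11
5 = 4 + 1, so m^5 ≡ 11·4 ≡ 9 (mod 35)

9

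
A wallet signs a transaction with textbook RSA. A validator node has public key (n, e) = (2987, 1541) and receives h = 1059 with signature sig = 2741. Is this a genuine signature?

sig^1541 mod 2987 = 1059
sig^1541 mod 2987 = 1059 matches h.

genuine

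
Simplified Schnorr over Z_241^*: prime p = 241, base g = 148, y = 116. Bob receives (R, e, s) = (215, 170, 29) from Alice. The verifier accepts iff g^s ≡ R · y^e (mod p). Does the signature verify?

verifies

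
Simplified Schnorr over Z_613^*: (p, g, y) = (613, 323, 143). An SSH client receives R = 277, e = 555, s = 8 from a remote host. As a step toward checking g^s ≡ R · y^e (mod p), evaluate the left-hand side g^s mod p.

Squares mod 613: 323^1≡323, 323^2≡119, 323^4≡62, 323^8≡166
323^8 ≡ 166 (mod 613)

166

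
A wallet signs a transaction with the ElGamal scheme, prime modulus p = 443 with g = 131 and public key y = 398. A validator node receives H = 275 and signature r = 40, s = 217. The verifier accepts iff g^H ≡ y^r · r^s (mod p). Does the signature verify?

verifies

Left side g^H mod p:
131^2 = 17161 ≡ 327
131^4 ≡ 327^2 = 106929 ≡ 166
131^8 ≡ 166^2 = 27556 ≡ 90
131^16 ≡ 90^2 = 8100 ≡ 126
131^32 ≡ 126^2 = 15876 ≡ 371
131^64 ≡ 371^2 = 137641 ≡ 311
131^128 ≡ 311^2 = 96721 ≡ 147
131^256 ≡ 147^2 = 21609 ≡ 345
275 = 256 + 16 + 2 + 1, so 131^275 ≡ 345·126·327·131 ≡ 27 (mod 443)
Right side y^r · r^s mod p:
398^2 = 158404 ≡ 253
398^4 ≡ 253^2 = 64009 ≡ 217
398^8 ≡ 217^2 = 47089 ≡ 131
398^16 ≡ 131^2 = 17161 ≡ 327
398^32 ≡ 327^2 = 106929 ≡ 166
40 = 32 + 8, so 398^40 ≡ 166·131 ≡ 39 (mod 443)
40^2 = 1600 ≡ 271
40^4 ≡ 271^2 = 73441 ≡ 346
40^8 ≡ 346^2 = 119716 ≡ 106
40^16 ≡ 106^2 = 11236 ≡ 161
40^32 ≡ 161^2 = 25921 ≡ 227
40^64 ≡ 227^2 = 51529 ≡ 141
40^128 ≡ 141^2 = 19881 ≡ 389
217 = 128 + 64 + 16 + 8 + 1, so 40^217 ≡ 389·141·161·106·40 ≡ 137 (mod 443)
39·137 = 5343 ≡ 27 (mod 443)
27 ≡ 27 (mod 443), so the signature is genuine.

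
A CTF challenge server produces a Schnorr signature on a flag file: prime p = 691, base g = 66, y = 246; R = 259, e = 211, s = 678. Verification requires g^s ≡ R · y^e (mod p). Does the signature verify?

does not verify

g^s mod p:
Squares mod 691: 66^1≡66, 66^2≡210, 66^4≡567, 66^8≡174, 66^16≡563, 66^32≡491, 66^64≡613, 66^128≡556, 66^256≡259, 66^512≡54
678 = 512 + 128 + 32 + 4 + 2, so 66^678 ≡ 54·556·491·567·210 ≡ 584 (mod 691)
R · y^e mod p:
Squares mod 691: 246^1≡246, 246^2≡399, 246^4≡271, 246^8≡195, 246^16≡20, 246^32≡400, 246^64≡379, 246^128≡604
211 = 128 + 64 + 16 + 2 + 1, so 246^211 ≡ 604·379·20·399·246 ≡ 420 (mod 691)
259·420 = 108780 ≡ 293 (mod 691)
584 ≠ 293; the check fails.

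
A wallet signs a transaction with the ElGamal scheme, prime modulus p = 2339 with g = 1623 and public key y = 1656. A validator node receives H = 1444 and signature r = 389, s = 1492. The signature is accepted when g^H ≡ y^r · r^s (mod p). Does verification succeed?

fails

Left side g^H mod p:
1623^2 = 2634129 ≡ 415
1623^4 ≡ 415^2 = 172225 ≡ 1478
1623^8 ≡ 1478^2 = 2184484 ≡ 2197
1623^16 ≡ 2197^2 = 4826809 ≡ 1452
1623^32 ≡ 1452^2 = 2108304 ≡ 865
1623^64 ≡ 865^2 = 748225 ≡ 2084
1623^128 ≡ 2084^2 = 4343056 ≡ 1872
1623^256 ≡ 1872^2 = 3504384 ≡ 562
1623^512 ≡ 562^2 = 315844 ≡ 79
1623^1024 ≡ 79^2 = 6241 ≡ 1563
1444 = 1024 + 256 + 128 + 32 + 4, so 1623^1444 ≡ 1563·562·1872·865·1478 ≡ 1579 (mod 2339)
Right side y^r · r^s mod p:
1656^2 = 2742336 ≡ 1028
1656^4 ≡ 1028^2 = 1056784 ≡ 1895
1656^8 ≡ 1895^2 = 3591025 ≡ 660
1656^16 ≡ 660^2 = 435600 ≡ 546
1656^32 ≡ 546^2 = 298116 ≡ 1063
1656^64 ≡ 1063^2 = 1129969 ≡ 232
1656^128 ≡ 232^2 = 53824 ≡ 27
1656^256 ≡ 27^2 = 729
389 = 256 + 128 + 4 + 1, so 1656^389 ≡ 729·27·1895·1656 ≡ 982 (mod 2339)
389^2 = 151321 ≡ 1625
389^4 ≡ 1625^2 = 2640625 ≡ 2233
389^8 ≡ 2233^2 = 4986289 ≡ 1880
389^16 ≡ 1880^2 = 3534400 ≡ 171
389^32 ≡ 171^2 = 29241 ≡ 1173
389^64 ≡ 1173^2 = 1375929 ≡ 597
389^128 ≡ 597^2 = 356409 ≡ 881
389^256 ≡ 881^2 = 776161 ≡ 1952
389^512 ≡ 1952^2 = 3810304 ≡ 73
389^1024 ≡ 73^2 = 5329 ≡ 651
1492 = 1024 + 256 + 128 + 64 + 16 + 4, so 389^1492 ≡ 651·1952·881·597·171·2233 ≡ 1842 (mod 2339)
982·1842 = 1808844 ≡ 797 (mod 2339)
1579 ≠ 797, so verification fails.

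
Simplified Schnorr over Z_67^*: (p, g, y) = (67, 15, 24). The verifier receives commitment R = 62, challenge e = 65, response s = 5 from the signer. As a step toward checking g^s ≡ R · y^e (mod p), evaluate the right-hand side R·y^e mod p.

24^2 = 576 ≡ 40
24^4 ≡ 40^2 = 1600 ≡ 59
24^8 ≡ 59^2 = 3481 ≡ 64
24^16 ≡ 64^2 = 4096 ≡ 9
24^32 ≡ 9^2 = 81 ≡ 14
24^64 ≡ 14^2 = 196 ≡ 62
65 = 64 + 1, so 24^65 ≡ 62·24 ≡ 14 (mod 67)
R · y^e ≡ 62·14 = 868 ≡ 64 (mod 67)

64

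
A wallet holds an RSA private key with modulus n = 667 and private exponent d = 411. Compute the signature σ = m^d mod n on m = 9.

m^2 ≡ 9^2 = 81
m^4 ≡ 81^2 = 6561 ≡ 558
m^8 ≡ 558^2 = 311364 ≡ 542
m^16 ≡ 542^2 = 293764 ≡ 284
m^32 ≡ 284^2 = 80656 ≡ 616
m^64 ≡ 616^2 = 379456 ≡ 600
m^128 ≡ 600^2 = 360000 ≡ 487
m^256 ≡ 487^2 = 237169 ≡ 384
411 = 256 + 128 + 16 + 8 + 2 + 1, so m^411 ≡ 384·487·284·542·81·9 ≡ 121 (mod 667)

121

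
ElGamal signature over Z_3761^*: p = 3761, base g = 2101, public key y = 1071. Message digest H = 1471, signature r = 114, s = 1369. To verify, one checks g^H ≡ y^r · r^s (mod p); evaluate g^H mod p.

2460

2101^2 = 4414201 ≡ 2548
2101^4 ≡ 2548^2 = 6492304 ≡ 818
2101^8 ≡ 818^2 = 669124 ≡ 3427
2101^16 ≡ 3427^2 = 11744329 ≡ 2487
2101^32 ≡ 2487^2 = 6185169 ≡ 2085
2101^64 ≡ 2085^2 = 4347225 ≡ 3270
2101^128 ≡ 3270^2 = 10692900 ≡ 377
2101^256 ≡ 377^2 = 142129 ≡ 2972
2101^512 ≡ 2972^2 = 8832784 ≡ 1956
2101^1024 ≡ 1956^2 = 3825936 ≡ 999
1471 = 1024 + 256 + 128 + 32 + 16 + 8 + 4 + 2 + 1, so 2101^1471 ≡ 999·2972·377·2085·2487·3427·818·2548·2101 ≡ 2460 (mod 3761)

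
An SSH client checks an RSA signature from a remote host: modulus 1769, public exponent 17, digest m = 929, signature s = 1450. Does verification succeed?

Squares mod 1769: s^1≡1450, s^2≡928, s^4≡1450, s^8≡928, s^16≡1450
17 = 16 + 1, so s^17 ≡ 1450·1450 ≡ 928 (mod 1769)
The recovered value 928 does not match the digest 929.

fails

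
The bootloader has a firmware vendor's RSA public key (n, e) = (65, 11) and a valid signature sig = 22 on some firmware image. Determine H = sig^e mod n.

3

sig^11 mod 65 = 3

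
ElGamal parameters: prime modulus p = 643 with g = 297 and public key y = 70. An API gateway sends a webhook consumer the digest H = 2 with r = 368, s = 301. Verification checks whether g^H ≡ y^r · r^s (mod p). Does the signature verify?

Left side g^H mod p:
297^2 mod 643 = 118
Right side y^r · r^s mod p:
70^368 mod 643 = 122
368^301 mod 643 = 345
122·345 = 42090 ≡ 295 (mod 643)
118 ≠ 295, so verification fails.

does not verify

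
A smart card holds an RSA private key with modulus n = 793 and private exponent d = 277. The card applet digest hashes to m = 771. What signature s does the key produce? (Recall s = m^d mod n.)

615

Squares mod 793: m^1≡771, m^2≡484, m^4≡321, m^8≡744, m^16≡22, m^32≡484, m^64≡321, m^128≡744, m^256≡22
277 = 256 + 16 + 4 + 1, so m^277 ≡ 22·22·321·771 ≡ 615 (mod 793)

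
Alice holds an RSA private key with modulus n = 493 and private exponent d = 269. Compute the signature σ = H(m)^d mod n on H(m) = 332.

399

(H(m))^269 mod 493 = 399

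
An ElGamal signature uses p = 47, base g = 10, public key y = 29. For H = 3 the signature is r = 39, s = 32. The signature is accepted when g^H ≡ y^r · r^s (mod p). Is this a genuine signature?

genuine

Left side g^H mod p:
Squares mod 47: 10^1≡10, 10^2≡6
3 = 2 + 1, so 10^3 ≡ 6·10 ≡ 13 (mod 47)
Right side y^r · r^s mod p:
Squares mod 47: 29^1≡29, 29^2≡42, 29^4≡25, 29^8≡14, 29^16≡8, 29^32≡17
39 = 32 + 4 + 2 + 1, so 29^39 ≡ 17·25·42·29 ≡ 39 (mod 47)
Squares mod 47: 39^1≡39, 39^2≡17, 39^4≡7, 39^8≡2, 39^16≡4, 39^32≡16
39^32 ≡ 16 (mod 47)
39·16 = 624 ≡ 13 (mod 47)
13 ≡ 13 (mod 47), so the signature is genuine.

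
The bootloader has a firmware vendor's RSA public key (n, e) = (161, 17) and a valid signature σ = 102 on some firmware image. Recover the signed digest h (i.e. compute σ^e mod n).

σ^17 mod 161 = 86

86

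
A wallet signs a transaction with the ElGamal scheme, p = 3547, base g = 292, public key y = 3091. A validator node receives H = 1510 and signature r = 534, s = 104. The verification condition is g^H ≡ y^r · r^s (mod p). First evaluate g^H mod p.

292^2 = 85264 ≡ 136
292^4 ≡ 136^2 = 18496 ≡ 761
292^8 ≡ 761^2 = 579121 ≡ 960
292^16 ≡ 960^2 = 921600 ≡ 2927
292^32 ≡ 2927^2 = 8567329 ≡ 1324
292^64 ≡ 1324^2 = 1752976 ≡ 758
292^128 ≡ 758^2 = 574564 ≡ 3497
292^256 ≡ 3497^2 = 12229009 ≡ 2500
292^512 ≡ 2500^2 = 6250000 ≡ 186
292^1024 ≡ 186^2 = 34596 ≡ 2673
1510 = 1024 + 256 + 128 + 64 + 32 + 4 + 2, so 292^1510 ≡ 2673·2500·3497·758·1324·761·136 ≡ 452 (mod 3547)

452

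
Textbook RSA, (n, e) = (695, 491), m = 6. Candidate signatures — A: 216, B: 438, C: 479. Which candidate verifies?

A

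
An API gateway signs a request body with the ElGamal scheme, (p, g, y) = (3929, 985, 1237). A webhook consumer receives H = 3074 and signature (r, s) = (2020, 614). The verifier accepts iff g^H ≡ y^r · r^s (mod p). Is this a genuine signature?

Left side g^H mod p:
985^2 = 970225 ≡ 3691
985^4 ≡ 3691^2 = 13623481 ≡ 1638
985^8 ≡ 1638^2 = 2683044 ≡ 3466
985^16 ≡ 3466^2 = 12013156 ≡ 2203
985^32 ≡ 2203^2 = 4853209 ≡ 894
985^64 ≡ 894^2 = 799236 ≡ 1649
985^128 ≡ 1649^2 = 2719201 ≡ 333
985^256 ≡ 333^2 = 110889 ≡ 877
985^512 ≡ 877^2 = 769129 ≡ 2974
985^1024 ≡ 2974^2 = 8844676 ≡ 497
985^2048 ≡ 497^2 = 247009 ≡ 3411
3074 = 2048 + 1024 + 2, so 985^3074 ≡ 3411·497·3691 ≡ 3322 (mod 3929)
Right side y^r · r^s mod p:
1237^2 = 1530169 ≡ 1788
1237^4 ≡ 1788^2 = 3196944 ≡ 2667
1237^8 ≡ 2667^2 = 7112889 ≡ 1399
1237^16 ≡ 1399^2 = 1957201 ≡ 559
1237^32 ≡ 559^2 = 312481 ≡ 2090
1237^64 ≡ 2090^2 = 4368100 ≡ 2981
1237^128 ≡ 2981^2 = 8886361 ≡ 2892
1237^256 ≡ 2892^2 = 8363664 ≡ 2752
1237^512 ≡ 2752^2 = 7573504 ≡ 2321
1237^1024 ≡ 2321^2 = 5387041 ≡ 382
2020 = 1024 + 512 + 256 + 128 + 64 + 32 + 4, so 1237^2020 ≡ 382·2321·2752·2892·2981·2090·2667 ≡ 2239 (mod 3929)
2020^2 = 4080400 ≡ 2098
2020^4 ≡ 2098^2 = 4401604 ≡ 1124
2020^8 ≡ 1124^2 = 1263376 ≡ 2167
2020^16 ≡ 2167^2 = 4695889 ≡ 734
2020^32 ≡ 734^2 = 538756 ≡ 483
2020^64 ≡ 483^2 = 233289 ≡ 1478
2020^128 ≡ 1478^2 = 2184484 ≡ 3889
2020^256 ≡ 3889^2 = 15124321 ≡ 1600
2020^512 ≡ 1600^2 = 2560000 ≡ 2221
614 = 512 + 64 + 32 + 4 + 2, so 2020^614 ≡ 2221·1478·483·1124·2098 ≡ 2109 (mod 3929)
2239·2109 = 4722051 ≡ 3322 (mod 3929)
3322 ≡ 3322 (mod 3929), so the signature is genuine.

genuine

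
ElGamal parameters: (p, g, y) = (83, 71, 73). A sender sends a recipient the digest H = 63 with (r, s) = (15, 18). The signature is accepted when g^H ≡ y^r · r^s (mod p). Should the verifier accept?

accept

Left side g^H mod p:
71^2 = 5041 ≡ 61
71^4 ≡ 61^2 = 3721 ≡ 69
71^8 ≡ 69^2 = 4761 ≡ 30
71^16 ≡ 30^2 = 900 ≡ 70
71^32 ≡ 70^2 = 4900 ≡ 3
63 = 32 + 16 + 8 + 4 + 2 + 1, so 71^63 ≡ 3·70·30·69·61·71 ≡ 20 (mod 83)
Right side y^r · r^s mod p:
73^2 = 5329 ≡ 17
73^4 ≡ 17^2 = 289 ≡ 40
73^8 ≡ 40^2 = 1600 ≡ 23
15 = 8 + 4 + 2 + 1, so 73^15 ≡ 23·40·17·73 ≡ 55 (mod 83)
15^2 = 225 ≡ 59
15^4 ≡ 59^2 = 3481 ≡ 78
15^8 ≡ 78^2 = 6084 ≡ 25
15^16 ≡ 25^2 = 625 ≡ 44
18 = 16 + 2, so 15^18 ≡ 44·59 ≡ 23 (mod 83)
55·23 = 1265 ≡ 20 (mod 83)
20 ≡ 20 (mod 83), so the signature is genuine.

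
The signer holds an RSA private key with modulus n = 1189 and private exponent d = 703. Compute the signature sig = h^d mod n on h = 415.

h^2 ≡ 415^2 = 172225 ≡ 1009
h^4 ≡ 1009^2 = 1018081 ≡ 297
h^8 ≡ 297^2 = 88209 ≡ 223
h^16 ≡ 223^2 = 49729 ≡ 980
h^32 ≡ 980^2 = 960400 ≡ 877
h^64 ≡ 877^2 = 769129 ≡ 1035
h^128 ≡ 1035^2 = 1071225 ≡ 1125
h^256 ≡ 1125^2 = 1265625 ≡ 529
h^512 ≡ 529^2 = 279841 ≡ 426
703 = 512 + 128 + 32 + 16 + 8 + 4 + 2 + 1, so h^703 ≡ 426·1125·877·980·223·297·1009·415 ≡ 207 (mod 1189)

207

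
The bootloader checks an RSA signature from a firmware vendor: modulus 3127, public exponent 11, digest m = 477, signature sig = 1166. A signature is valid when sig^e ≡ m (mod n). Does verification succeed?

sig^11 mod 3127 = 477
Since 477 equals the digest 477, verification succeeds.

passes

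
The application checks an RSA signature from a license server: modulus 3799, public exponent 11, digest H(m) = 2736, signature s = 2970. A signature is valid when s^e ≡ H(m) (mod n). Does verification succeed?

s^11 mod 3799 = 2424
The recovered value 2424 does not match the digest 2736.

fails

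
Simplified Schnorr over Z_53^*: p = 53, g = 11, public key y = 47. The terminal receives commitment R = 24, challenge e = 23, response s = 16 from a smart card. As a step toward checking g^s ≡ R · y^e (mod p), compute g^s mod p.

11^16 mod 53 = 47

47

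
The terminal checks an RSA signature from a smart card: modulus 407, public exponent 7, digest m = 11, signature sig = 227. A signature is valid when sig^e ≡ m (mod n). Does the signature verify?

does not verify

sig^2 ≡ 227^2 = 51529 ≡ 247
sig^4 ≡ 247^2 = 61009 ≡ 366
7 = 4 + 2 + 1, so sig^7 ≡ 366·247·227 ≡ 314 (mod 407)
The recovered value 314 does not match the digest 11.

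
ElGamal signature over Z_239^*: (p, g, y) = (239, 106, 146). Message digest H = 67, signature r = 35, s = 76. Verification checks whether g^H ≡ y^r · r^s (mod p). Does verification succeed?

passes

Left side g^H mod p:
Squares mod 239: 106^1≡106, 106^2≡3, 106^4≡9, 106^8≡81, 106^16≡108, 106^32≡192, 106^64≡58
67 = 64 + 2 + 1, so 106^67 ≡ 58·3·106 ≡ 41 (mod 239)
Right side y^r · r^s mod p:
Squares mod 239: 146^1≡146, 146^2≡45, 146^4≡113, 146^8≡102, 146^16≡127, 146^32≡116
35 = 32 + 2 + 1, so 146^35 ≡ 116·45·146 ≡ 188 (mod 239)
Squares mod 239: 35^1≡35, 35^2≡30, 35^4≡183, 35^8≡29, 35^16≡124, 35^32≡80, 35^64≡186
76 = 64 + 8 + 4, so 35^76 ≡ 186·29·183 ≡ 32 (mod 239)
188·32 = 6016 ≡ 41 (mod 239)
41 ≡ 41 (mod 239), so the signature is genuine.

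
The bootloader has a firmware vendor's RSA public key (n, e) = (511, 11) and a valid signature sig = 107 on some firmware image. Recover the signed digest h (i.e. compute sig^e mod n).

sig^2 ≡ 107^2 = 11449 ≡ 207
sig^4 ≡ 207^2 = 42849 ≡ 436
sig^8 ≡ 436^2 = 190096 ≡ 4
11 = 8 + 2 + 1, so sig^11 ≡ 4·207·107 ≡ 193 (mod 511)

193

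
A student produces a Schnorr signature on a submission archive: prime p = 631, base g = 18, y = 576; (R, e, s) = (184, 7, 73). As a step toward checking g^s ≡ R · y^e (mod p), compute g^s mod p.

18^2 = 324
18^4 ≡ 324^2 = 104976 ≡ 230
18^8 ≡ 230^2 = 52900 ≡ 527
18^16 ≡ 527^2 = 277729 ≡ 89
18^32 ≡ 89^2 = 7921 ≡ 349
18^64 ≡ 349^2 = 121801 ≡ 18
73 = 64 + 8 + 1, so 18^73 ≡ 18·527·18 ≡ 378 (mod 631)

378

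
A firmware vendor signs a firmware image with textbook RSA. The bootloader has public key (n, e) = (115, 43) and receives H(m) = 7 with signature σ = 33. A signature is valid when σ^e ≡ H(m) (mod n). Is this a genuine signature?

genuine

σ^2 ≡ 33^2 = 1089 ≡ 54
σ^4 ≡ 54^2 = 2916 ≡ 41
σ^8 ≡ 41^2 = 1681 ≡ 71
σ^16 ≡ 71^2 = 5041 ≡ 96
σ^32 ≡ 96^2 = 9216 ≡ 16
43 = 32 + 8 + 2 + 1, so σ^43 ≡ 16·71·54·33 ≡ 7 (mod 115)
7 = H(m), so the signature checks out.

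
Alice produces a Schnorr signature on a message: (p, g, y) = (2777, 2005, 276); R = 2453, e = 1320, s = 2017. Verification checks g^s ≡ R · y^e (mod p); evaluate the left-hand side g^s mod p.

939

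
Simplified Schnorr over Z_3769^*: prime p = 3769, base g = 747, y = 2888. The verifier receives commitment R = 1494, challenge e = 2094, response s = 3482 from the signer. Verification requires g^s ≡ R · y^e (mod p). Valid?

g^s mod p:
747^3482 mod 3769 = 2674
R · y^e mod p:
2888^2094 mod 3769 = 75
1494·75 = 112050 ≡ 2749 (mod 3769)
2674 ≠ 2749; the check fails.

no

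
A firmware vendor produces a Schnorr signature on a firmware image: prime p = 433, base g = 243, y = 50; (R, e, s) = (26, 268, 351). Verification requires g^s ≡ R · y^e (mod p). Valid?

g^s mod p:
243^351 mod 433 = 1
R · y^e mod p:
50^268 mod 433 = 243
26·243 = 6318 ≡ 256 (mod 433)
1 ≠ 256; the check fails.

no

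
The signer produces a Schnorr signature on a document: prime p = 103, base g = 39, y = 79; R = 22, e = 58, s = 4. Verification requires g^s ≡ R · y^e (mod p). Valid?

g^s mod p:
39^4 mod 103 = 61
R · y^e mod p:
79^58 mod 103 = 23
22·23 = 506 ≡ 94 (mod 103)
61 ≠ 94; the check fails.

no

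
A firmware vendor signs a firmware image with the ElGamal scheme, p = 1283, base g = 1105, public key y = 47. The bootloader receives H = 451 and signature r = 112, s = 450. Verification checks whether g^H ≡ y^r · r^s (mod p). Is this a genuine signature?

Left side g^H mod p:
1105^2 = 1221025 ≡ 892
1105^4 ≡ 892^2 = 795664 ≡ 204
1105^8 ≡ 204^2 = 41616 ≡ 560
1105^16 ≡ 560^2 = 313600 ≡ 548
1105^32 ≡ 548^2 = 300304 ≡ 82
1105^64 ≡ 82^2 = 6724 ≡ 309
1105^128 ≡ 309^2 = 95481 ≡ 539
1105^256 ≡ 539^2 = 290521 ≡ 563
451 = 256 + 128 + 64 + 2 + 1, so 1105^451 ≡ 563·539·309·892·1105 ≡ 1174 (mod 1283)
Right side y^r · r^s mod p:
47^2 = 2209 ≡ 926
47^4 ≡ 926^2 = 857476 ≡ 432
47^8 ≡ 432^2 = 186624 ≡ 589
47^16 ≡ 589^2 = 346921 ≡ 511
47^32 ≡ 511^2 = 261121 ≡ 672
47^64 ≡ 672^2 = 451584 ≡ 1251
112 = 64 + 32 + 16, so 47^112 ≡ 1251·672·511 ≡ 351 (mod 1283)
112^2 = 12544 ≡ 997
112^4 ≡ 997^2 = 994009 ≡ 967
112^8 ≡ 967^2 = 935089 ≡ 1065
112^16 ≡ 1065^2 = 1134225 ≡ 53
112^32 ≡ 53^2 = 2809 ≡ 243
112^64 ≡ 243^2 = 59049 ≡ 31
112^128 ≡ 31^2 = 961
112^256 ≡ 961^2 = 923521 ≡ 1044
450 = 256 + 128 + 64 + 2, so 112^450 ≡ 1044·961·31·997 ≡ 36 (mod 1283)
351·36 = 12636 ≡ 1089 (mod 1283)
1174 ≠ 1089, so verification fails.

forged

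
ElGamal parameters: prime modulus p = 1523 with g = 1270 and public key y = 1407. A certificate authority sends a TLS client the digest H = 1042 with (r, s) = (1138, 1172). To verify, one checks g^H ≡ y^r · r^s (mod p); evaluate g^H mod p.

1272

Squares mod 1523: 1270^1≡1270, 1270^2≡43, 1270^4≡326, 1270^8≡1189, 1270^16≡377, 1270^32≡490, 1270^64≡989, 1270^128≡355, 1270^256≡1139, 1270^512≡1248, 1270^1024≡998
1042 = 1024 + 16 + 2, so 1270^1042 ≡ 998·377·43 ≡ 1272 (mod 1523)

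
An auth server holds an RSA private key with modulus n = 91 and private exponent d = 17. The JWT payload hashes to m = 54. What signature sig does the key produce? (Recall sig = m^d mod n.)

m^2 ≡ 54^2 = 2916 ≡ 4
m^4 ≡ 4^2 = 16
m^8 ≡ 16^2 = 256 ≡ 74
m^16 ≡ 74^2 = 5476 ≡ 16
17 = 16 + 1, so m^17 ≡ 16·54 ≡ 45 (mod 91)

45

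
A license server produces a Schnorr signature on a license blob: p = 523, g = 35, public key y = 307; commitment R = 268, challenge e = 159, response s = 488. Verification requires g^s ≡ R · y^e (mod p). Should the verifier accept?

g^s mod p:
Squares mod 523: 35^1≡35, 35^2≡179, 35^4≡138, 35^8≡216, 35^16≡109, 35^32≡375, 35^64≡461, 35^128≡183, 35^256≡17
488 = 256 + 128 + 64 + 32 + 8, so 35^488 ≡ 17·183·461·375·216 ≡ 497 (mod 523)
R · y^e mod p:
Squares mod 523: 307^1≡307, 307^2≡109, 307^4≡375, 307^8≡461, 307^16≡183, 307^32≡17, 307^64≡289, 307^128≡364
159 = 128 + 16 + 8 + 4 + 2 + 1, so 307^159 ≡ 364·183·461·375·109·307 ≡ 136 (mod 523)
268·136 = 36448 ≡ 361 (mod 523)
497 ≠ 361; the check fails.

reject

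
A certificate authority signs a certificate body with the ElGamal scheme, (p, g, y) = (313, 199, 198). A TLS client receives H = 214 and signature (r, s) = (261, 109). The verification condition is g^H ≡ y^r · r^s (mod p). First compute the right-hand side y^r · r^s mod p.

198^2 = 39204 ≡ 79
198^4 ≡ 79^2 = 6241 ≡ 294
198^8 ≡ 294^2 = 86436 ≡ 48
198^16 ≡ 48^2 = 2304 ≡ 113
198^32 ≡ 113^2 = 12769 ≡ 249
198^64 ≡ 249^2 = 62001 ≡ 27
198^128 ≡ 27^2 = 729 ≡ 103
198^256 ≡ 103^2 = 10609 ≡ 280
261 = 256 + 4 + 1, so 198^261 ≡ 280·294·198 ≡ 198 (mod 313)
261^2 = 68121 ≡ 200
261^4 ≡ 200^2 = 40000 ≡ 249
261^8 ≡ 249^2 = 62001 ≡ 27
261^16 ≡ 27^2 = 729 ≡ 103
261^32 ≡ 103^2 = 10609 ≡ 280
261^64 ≡ 280^2 = 78400 ≡ 150
109 = 64 + 32 + 8 + 4 + 1, so 261^109 ≡ 150·280·27·249·261 ≡ 198 (mod 313)
y^r · r^s ≡ 198·198 = 39204 ≡ 79 (mod 313)

79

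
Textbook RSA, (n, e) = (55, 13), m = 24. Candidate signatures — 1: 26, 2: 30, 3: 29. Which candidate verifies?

Candidate 1: Squares mod 55: 26^1≡26, 26^2≡16, 26^4≡36, 26^8≡31; 13 = 8 + 4 + 1, so 26^13 ≡ 31·36·26 ≡ 31 (mod 55)
Candidate 2: Squares mod 55: 30^1≡30, 30^2≡20, 30^4≡15, 30^8≡5; 13 = 8 + 4 + 1, so 30^13 ≡ 5·15·30 ≡ 50 (mod 55)
Candidate 3: Squares mod 55: 29^1≡29, 29^2≡16, 29^4≡36, 29^8≡31; 13 = 8 + 4 + 1, so 29^13 ≡ 31·36·29 ≡ 24 (mod 55)
  → matches m = 24

3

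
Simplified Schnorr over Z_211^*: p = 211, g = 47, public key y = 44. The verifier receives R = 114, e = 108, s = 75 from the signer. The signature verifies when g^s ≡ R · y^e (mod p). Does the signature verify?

verifies

g^s mod p:
47^2 = 2209 ≡ 99
47^4 ≡ 99^2 = 9801 ≡ 95
47^8 ≡ 95^2 = 9025 ≡ 163
47^16 ≡ 163^2 = 26569 ≡ 194
47^32 ≡ 194^2 = 37636 ≡ 78
47^64 ≡ 78^2 = 6084 ≡ 176
75 = 64 + 8 + 2 + 1, so 47^75 ≡ 176·163·99·47 ≡ 123 (mod 211)
R · y^e mod p:
44^2 = 1936 ≡ 37
44^4 ≡ 37^2 = 1369 ≡ 103
44^8 ≡ 103^2 = 10609 ≡ 59
44^16 ≡ 59^2 = 3481 ≡ 105
44^32 ≡ 105^2 = 11025 ≡ 53
44^64 ≡ 53^2 = 2809 ≡ 66
108 = 64 + 32 + 8 + 4, so 44^108 ≡ 66·53·59·103 ≡ 151 (mod 211)
114·151 = 17214 ≡ 123 (mod 211)
123 ≡ 123 (mod 211); signature holds.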